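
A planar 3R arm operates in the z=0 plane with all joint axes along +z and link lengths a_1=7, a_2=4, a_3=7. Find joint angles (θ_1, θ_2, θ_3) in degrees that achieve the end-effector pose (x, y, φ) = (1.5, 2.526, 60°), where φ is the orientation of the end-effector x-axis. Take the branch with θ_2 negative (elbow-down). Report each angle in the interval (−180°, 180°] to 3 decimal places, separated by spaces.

wrist centre = target − a_3·(cos φ, sin φ) = (-2.0000, -3.5362)
cos θ_2 = (16.5046−7²−4²)/(2·7·4) = -0.8660; θ_2 = -149.9960° (elbow-down)
β = atan2(-3.5362,-2.0000) = -119.4917°; ψ = atan2(-2.0002,3.5360) = -29.4957°
θ_1 = β − ψ = -89.9960°
θ_3 = φ − θ_1 − θ_2 = -60.0080° (wrapped to (-180°,180°])

-89.996 -149.996 -60.008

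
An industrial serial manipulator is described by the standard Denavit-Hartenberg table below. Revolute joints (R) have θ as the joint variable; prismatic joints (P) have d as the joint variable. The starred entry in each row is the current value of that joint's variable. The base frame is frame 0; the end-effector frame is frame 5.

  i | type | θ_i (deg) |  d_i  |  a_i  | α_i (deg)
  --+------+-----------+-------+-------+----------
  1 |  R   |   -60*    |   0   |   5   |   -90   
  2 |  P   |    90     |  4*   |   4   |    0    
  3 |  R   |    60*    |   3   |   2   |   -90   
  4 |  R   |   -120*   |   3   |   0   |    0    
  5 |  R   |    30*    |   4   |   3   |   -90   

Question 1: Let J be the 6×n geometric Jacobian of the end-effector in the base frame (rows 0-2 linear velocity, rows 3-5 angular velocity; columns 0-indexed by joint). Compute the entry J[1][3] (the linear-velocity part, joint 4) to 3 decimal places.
axis z_3 = (-0.2500,0.4330,0.8660); lever o_n−o_3 = (0.8481,4.5311,6.0622)
cross product → J_v[:, 3] = (-1.2990,2.2500,-1.5000)
J_ω[:, 3] = z_3
entry J[1][3] = 2.2500

2.250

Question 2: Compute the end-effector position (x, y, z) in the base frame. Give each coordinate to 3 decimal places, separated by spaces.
8.544 5.201 1.062

after link 1: o_1 = (2.5000, -4.3301, 0.0000)
after link 2: o_2 = (5.9641, -2.3301, -4.0000)
after link 3: o_3 = (7.6962, 0.6699, -5.0000)
after link 4: o_4 = (6.9462, 1.9689, -2.4019)
after link 5: o_5 = (8.5442, 5.2010, 1.0622)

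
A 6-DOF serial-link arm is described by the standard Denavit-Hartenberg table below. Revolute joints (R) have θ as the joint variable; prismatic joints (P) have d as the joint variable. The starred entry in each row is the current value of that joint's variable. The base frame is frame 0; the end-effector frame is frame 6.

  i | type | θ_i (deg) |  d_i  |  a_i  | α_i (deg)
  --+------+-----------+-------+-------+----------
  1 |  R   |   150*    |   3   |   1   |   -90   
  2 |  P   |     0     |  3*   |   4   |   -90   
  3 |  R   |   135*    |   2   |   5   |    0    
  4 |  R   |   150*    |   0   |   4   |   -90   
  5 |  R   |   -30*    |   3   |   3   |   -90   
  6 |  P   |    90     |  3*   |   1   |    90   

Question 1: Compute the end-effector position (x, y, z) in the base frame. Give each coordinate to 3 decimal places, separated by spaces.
after link 1: o_1 = (-0.8660, 0.5000, 3.0000)
after link 2: o_2 = (-5.8301, -0.0981, 3.0000)
after link 3: o_3 = (-1.0005, 1.1960, 1.0000)
after link 4: o_4 = (-3.8289, -1.6324, 1.0000)
after link 5: o_5 = (-7.7874, -1.3482, -0.5000)
after link 6: o_6 = (-8.1409, -3.1160, 2.0981)

-8.141 -3.116 2.098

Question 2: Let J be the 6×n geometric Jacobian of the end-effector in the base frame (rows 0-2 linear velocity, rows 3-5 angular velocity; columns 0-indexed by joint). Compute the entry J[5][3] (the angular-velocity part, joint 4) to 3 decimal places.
axis z_3 = (-0.0000,-0.0000,-1.0000); lever o_n−o_3 = (-7.1404,-4.3120,1.0981)
cross product → J_v[:, 3] = (-4.3120,7.1404,-0.0000)
J_ω[:, 3] = z_3
entry J[5][3] = -1.0000

-1.000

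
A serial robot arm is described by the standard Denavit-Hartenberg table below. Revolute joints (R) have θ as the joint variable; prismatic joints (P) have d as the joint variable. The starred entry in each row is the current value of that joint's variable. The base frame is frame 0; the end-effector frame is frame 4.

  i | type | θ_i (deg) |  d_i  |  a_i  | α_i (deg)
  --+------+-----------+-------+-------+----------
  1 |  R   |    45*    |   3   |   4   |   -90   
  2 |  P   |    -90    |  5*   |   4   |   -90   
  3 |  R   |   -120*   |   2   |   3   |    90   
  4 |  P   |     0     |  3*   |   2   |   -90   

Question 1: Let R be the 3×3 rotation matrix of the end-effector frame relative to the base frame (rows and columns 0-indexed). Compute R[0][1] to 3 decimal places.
-0.354

End-effector y-axis (col 1 of R) = (-0.3536,0.3536,0.8660)
R[0][1] = -0.3536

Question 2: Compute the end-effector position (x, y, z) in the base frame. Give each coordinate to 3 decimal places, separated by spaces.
after link 1: o_1 = (2.8284, 2.8284, 3.0000)
after link 2: o_2 = (-0.7071, 6.3640, 7.0000)
after link 3: o_3 = (-1.1300, 9.6153, 5.5000)
after link 4: o_4 = (-1.2941, 9.7794, 1.9019)

-1.294 9.779 1.902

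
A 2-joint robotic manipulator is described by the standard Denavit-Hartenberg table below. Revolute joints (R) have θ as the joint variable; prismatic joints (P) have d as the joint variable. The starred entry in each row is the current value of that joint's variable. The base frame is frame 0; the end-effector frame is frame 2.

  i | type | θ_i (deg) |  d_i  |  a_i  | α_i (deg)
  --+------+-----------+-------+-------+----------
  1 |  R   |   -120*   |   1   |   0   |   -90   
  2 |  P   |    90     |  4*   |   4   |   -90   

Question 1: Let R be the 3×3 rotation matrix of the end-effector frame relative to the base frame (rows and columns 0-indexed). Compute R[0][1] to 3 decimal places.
End-effector y-axis (col 1 of R) = (-0.8660,0.5000,-0.0000)
R[0][1] = -0.8660

-0.866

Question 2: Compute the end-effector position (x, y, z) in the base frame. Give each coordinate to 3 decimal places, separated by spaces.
after link 1: o_1 = (0.0000, 0.0000, 1.0000)
after link 2: o_2 = (3.4641, -2.0000, -3.0000)

3.464 -2.000 -3.000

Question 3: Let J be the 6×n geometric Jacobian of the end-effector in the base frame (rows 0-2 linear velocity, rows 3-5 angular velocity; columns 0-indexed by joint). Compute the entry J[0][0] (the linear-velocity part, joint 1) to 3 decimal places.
2.000

axis z_0 = ẑ; lever o_n−o_0 = (3.4641,-2.0000,-3.0000)
cross product → J_v[:, 0] = (2.0000,3.4641,-0.0000)
J_ω[:, 0] = z_0
entry J[0][0] = 2.0000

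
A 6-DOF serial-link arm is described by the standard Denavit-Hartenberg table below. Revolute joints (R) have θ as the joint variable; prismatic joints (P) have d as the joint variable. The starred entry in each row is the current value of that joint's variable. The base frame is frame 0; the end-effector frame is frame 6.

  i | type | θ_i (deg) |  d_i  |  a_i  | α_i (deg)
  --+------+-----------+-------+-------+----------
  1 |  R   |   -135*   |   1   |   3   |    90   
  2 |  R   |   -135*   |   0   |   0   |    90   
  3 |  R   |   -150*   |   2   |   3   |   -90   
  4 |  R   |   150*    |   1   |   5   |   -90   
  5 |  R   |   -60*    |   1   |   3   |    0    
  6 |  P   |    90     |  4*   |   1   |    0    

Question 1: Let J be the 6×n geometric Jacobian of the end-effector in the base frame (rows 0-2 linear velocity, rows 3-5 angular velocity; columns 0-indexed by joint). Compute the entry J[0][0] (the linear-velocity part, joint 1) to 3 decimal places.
axis z_0 = ẑ; lever o_n−o_0 = (2.3411,2.7039,-1.8238)
cross product → J_v[:, 0] = (-2.7039,2.3411,0.0000)
J_ω[:, 0] = z_0
entry J[0][0] = -2.7039

-2.704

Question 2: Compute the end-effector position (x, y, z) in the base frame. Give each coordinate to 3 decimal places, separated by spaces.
after link 1: o_1 = (-2.1213, -2.1213, 1.0000)
after link 2: o_2 = (-2.1213, -2.1213, 1.0000)
after link 3: o_3 = (-1.3597, -3.4810, 4.2513)
after link 4: o_4 = (-1.4033, -1.6875, -0.5216)
after link 5: o_5 = (1.0382, -1.1559, -2.4598)
after link 6: o_6 = (2.3411, 2.7039, -1.8238)

2.341 2.704 -1.824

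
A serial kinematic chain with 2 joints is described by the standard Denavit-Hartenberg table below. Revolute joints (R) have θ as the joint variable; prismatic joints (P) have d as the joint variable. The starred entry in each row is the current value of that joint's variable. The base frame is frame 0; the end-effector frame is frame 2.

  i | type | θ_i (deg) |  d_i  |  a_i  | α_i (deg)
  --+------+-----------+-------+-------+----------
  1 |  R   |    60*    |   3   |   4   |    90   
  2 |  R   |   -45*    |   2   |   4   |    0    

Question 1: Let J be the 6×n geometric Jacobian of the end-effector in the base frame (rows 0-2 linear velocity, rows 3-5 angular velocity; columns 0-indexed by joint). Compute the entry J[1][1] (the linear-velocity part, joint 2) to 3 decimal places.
axis z_1 = (0.8660,-0.5000,0.0000); lever o_n−o_1 = (3.1463,1.4495,-2.8284)
cross product → J_v[:, 1] = (1.4142,2.4495,2.8284)
J_ω[:, 1] = z_1
entry J[1][1] = 2.4495

2.449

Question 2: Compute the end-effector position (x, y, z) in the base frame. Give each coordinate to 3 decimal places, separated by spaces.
after link 1: o_1 = (2.0000, 3.4641, 3.0000)
after link 2: o_2 = (5.1463, 4.9136, 0.1716)

5.146 4.914 0.172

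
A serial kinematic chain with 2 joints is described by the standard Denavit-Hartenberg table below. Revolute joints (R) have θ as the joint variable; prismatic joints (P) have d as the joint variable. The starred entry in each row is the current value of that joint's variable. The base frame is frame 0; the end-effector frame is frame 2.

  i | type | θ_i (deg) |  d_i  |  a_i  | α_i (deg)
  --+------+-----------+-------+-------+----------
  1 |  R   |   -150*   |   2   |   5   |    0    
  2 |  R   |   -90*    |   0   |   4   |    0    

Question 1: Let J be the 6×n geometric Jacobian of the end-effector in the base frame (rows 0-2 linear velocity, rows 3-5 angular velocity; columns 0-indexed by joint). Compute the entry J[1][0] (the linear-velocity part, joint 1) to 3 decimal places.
-6.330

axis z_0 = ẑ; lever o_n−o_0 = (-6.3301,0.9641,2.0000)
cross product → J_v[:, 0] = (-0.9641,-6.3301,0.0000)
J_ω[:, 0] = z_0
entry J[1][0] = -6.3301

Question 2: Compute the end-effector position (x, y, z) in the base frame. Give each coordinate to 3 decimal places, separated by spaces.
-6.330 0.964 2.000

after link 1: o_1 = (-4.3301, -2.5000, 2.0000)
after link 2: o_2 = (-6.3301, 0.9641, 2.0000)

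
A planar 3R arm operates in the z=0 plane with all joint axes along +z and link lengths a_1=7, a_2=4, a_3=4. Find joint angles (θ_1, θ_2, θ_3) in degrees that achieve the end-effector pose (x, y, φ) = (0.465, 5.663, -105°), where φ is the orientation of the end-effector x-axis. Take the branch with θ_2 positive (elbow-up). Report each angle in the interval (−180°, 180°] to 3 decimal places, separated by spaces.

60.002 59.989 135.008

wrist centre = target − a_3·(cos φ, sin φ) = (1.5003, 9.5267)
cos θ_2 = (93.0089−7²−4²)/(2·7·4) = 0.5002; θ_2 = 59.9895° (elbow-up)
β = atan2(9.5267,1.5003) = 81.0505°; ψ = atan2(3.4637,9.0006) = 21.0483°
θ_1 = β − ψ = 60.0022°
θ_3 = φ − θ_1 − θ_2 = 135.0084° (wrapped to (-180°,180°])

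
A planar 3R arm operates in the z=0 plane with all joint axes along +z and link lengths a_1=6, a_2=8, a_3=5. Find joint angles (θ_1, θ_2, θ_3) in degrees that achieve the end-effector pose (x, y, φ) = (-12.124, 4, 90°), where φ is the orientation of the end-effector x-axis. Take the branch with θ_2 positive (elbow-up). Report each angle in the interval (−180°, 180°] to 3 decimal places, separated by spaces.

149.997 60.006 -120.003

wrist centre = target − a_3·(cos φ, sin φ) = (-12.1240, -1.0000)
cos θ_2 = (147.9914−6²−8²)/(2·6·8) = 0.4999; θ_2 = 60.0059° (elbow-up)
β = atan2(-1.0000,-12.1240) = -175.2849°; ψ = atan2(6.9286,9.9993) = 34.7185°
θ_1 = β − ψ = -210.0034°
θ_3 = φ − θ_1 − θ_2 = -120.0025° (wrapped to (-180°,180°])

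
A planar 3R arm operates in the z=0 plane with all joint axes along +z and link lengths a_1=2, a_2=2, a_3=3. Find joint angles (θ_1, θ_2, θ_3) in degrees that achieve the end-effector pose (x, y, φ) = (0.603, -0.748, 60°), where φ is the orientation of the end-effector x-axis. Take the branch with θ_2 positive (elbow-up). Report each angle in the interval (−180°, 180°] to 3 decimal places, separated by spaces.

-135.003 59.993 135.010

wrist centre = target − a_3·(cos φ, sin φ) = (-0.8970, -3.3461)
cos θ_2 = (12.0008−2²−2²)/(2·2·2) = 0.5001; θ_2 = 59.9931° (elbow-up)
β = atan2(-3.3461,-0.8970) = -105.0067°; ψ = atan2(1.7319,3.0002) = 29.9965°
θ_1 = β − ψ = -135.0033°
θ_3 = φ − θ_1 − θ_2 = 135.0102° (wrapped to (-180°,180°])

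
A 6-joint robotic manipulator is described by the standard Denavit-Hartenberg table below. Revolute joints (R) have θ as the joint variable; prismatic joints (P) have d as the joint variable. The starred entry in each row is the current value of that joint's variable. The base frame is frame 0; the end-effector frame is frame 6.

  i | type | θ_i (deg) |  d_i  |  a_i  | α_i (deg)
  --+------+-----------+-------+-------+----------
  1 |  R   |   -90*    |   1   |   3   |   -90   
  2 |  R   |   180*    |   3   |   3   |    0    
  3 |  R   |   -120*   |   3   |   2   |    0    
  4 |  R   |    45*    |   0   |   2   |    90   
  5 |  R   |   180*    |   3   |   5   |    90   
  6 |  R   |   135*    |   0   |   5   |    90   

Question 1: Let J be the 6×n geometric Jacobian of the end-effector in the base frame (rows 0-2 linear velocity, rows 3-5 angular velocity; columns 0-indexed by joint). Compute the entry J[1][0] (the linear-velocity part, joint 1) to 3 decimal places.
axis z_0 = ẑ; lever o_n−o_0 = (6.0000,-7.1742,-2.9409)
cross product → J_v[:, 0] = (7.1742,6.0000,-0.0000)
J_ω[:, 0] = z_0
entry J[1][0] = 6.0000

6.000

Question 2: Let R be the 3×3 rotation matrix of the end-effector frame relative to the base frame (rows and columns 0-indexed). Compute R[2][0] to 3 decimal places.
End-effector x-axis (col 0 of R) = (-0.0000,-0.5000,-0.8660)
R[2][0] = -0.8660

-0.866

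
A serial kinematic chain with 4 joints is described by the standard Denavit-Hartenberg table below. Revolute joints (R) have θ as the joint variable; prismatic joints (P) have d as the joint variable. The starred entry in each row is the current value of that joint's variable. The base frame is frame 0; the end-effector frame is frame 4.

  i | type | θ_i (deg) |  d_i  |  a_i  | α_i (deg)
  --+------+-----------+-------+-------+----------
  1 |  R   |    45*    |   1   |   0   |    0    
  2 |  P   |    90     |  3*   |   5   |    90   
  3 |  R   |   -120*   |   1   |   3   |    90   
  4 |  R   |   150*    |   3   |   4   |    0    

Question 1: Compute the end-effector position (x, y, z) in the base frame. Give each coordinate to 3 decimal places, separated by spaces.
0.259 3.984 5.902

after link 1: o_1 = (0.0000, 0.0000, 1.0000)
after link 2: o_2 = (-3.5355, 3.5355, 4.0000)
after link 3: o_3 = (-1.7678, 3.1820, 1.4019)
after link 4: o_4 = (0.2588, 3.9838, 5.9019)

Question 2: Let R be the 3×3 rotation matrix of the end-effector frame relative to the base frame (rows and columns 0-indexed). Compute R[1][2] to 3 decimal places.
End-effector z-axis (col 2 of R) = (0.6124,-0.6124,0.5000)
R[1][2] = -0.6124

-0.612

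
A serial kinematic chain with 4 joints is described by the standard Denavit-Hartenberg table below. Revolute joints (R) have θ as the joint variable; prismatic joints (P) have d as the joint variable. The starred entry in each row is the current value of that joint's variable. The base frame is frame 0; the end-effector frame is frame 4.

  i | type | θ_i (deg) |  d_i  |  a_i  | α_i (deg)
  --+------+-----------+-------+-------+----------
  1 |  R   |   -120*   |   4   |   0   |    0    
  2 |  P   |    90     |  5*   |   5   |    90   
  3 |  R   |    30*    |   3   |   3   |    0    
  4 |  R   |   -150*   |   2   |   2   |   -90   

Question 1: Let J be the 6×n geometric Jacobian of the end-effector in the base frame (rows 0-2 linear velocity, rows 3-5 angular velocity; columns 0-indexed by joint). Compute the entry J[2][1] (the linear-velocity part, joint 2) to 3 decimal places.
1.000

prismatic axis z_1 = (0.0000,0.0000,1.0000)
J_v[:, 1] = z_1; J_ω[:, 1] = (0,0,0)
entry J[2][1] = 1.0000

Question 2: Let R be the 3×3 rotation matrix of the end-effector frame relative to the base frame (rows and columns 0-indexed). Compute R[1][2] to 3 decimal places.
-0.433

End-effector z-axis (col 2 of R) = (0.7500,-0.4330,-0.5000)
R[1][2] = -0.4330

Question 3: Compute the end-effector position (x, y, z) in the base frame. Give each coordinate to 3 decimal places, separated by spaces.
after link 1: o_1 = (0.0000, 0.0000, 4.0000)
after link 2: o_2 = (4.3301, -2.5000, 9.0000)
after link 3: o_3 = (5.0801, -6.3971, 10.5000)
after link 4: o_4 = (3.2141, -7.6292, 8.7679)

3.214 -7.629 8.768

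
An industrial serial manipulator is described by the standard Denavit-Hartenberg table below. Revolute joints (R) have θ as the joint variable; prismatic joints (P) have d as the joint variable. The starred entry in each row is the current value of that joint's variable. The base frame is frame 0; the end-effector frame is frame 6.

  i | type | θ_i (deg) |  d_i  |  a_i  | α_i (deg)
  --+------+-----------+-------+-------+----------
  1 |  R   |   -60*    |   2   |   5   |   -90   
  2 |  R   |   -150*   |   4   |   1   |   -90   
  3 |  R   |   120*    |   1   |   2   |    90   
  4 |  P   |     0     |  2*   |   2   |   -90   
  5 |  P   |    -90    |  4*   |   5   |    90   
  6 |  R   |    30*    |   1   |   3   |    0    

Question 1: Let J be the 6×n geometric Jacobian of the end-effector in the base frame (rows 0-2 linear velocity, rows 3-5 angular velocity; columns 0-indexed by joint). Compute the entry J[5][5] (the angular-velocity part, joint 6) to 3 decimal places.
axis z_5 = (0.5335,0.8080,0.2500); lever o_n−o_5 = (-1.1908,1.1965,2.6740)
cross product → J_v[:, 5] = (1.8615,-1.7243,1.6005)
J_ω[:, 5] = z_5
entry J[5][5] = 0.2500

0.250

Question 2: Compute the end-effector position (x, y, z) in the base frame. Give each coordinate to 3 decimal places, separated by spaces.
after link 1: o_1 = (2.5000, -4.3301, 2.0000)
after link 2: o_2 = (5.5311, -1.5801, 2.5000)
after link 3: o_3 = (4.7141, -3.6292, 2.8660)
after link 4: o_4 = (2.0311, -4.4462, 3.2321)
after link 5: o_5 = (-1.0090, -4.1806, 8.8612)
after link 6: o_6 = (-2.1998, -2.9841, 11.5353)

-2.200 -2.984 11.535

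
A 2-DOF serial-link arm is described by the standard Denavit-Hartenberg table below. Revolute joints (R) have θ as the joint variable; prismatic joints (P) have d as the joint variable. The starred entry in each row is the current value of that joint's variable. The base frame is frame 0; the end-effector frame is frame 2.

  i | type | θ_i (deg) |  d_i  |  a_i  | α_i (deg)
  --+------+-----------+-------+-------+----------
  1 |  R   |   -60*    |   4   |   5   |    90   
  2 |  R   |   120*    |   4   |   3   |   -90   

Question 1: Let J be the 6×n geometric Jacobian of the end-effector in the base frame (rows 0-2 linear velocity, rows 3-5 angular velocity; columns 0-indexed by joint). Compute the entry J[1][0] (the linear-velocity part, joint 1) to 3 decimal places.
axis z_0 = ẑ; lever o_n−o_0 = (-1.7141,-5.0311,6.5981)
cross product → J_v[:, 0] = (5.0311,-1.7141,0.0000)
J_ω[:, 0] = z_0
entry J[1][0] = -1.7141

-1.714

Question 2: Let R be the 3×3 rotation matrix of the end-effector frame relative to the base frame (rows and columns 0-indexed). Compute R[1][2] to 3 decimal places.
0.750

End-effector z-axis (col 2 of R) = (-0.4330,0.7500,-0.5000)
R[1][2] = 0.7500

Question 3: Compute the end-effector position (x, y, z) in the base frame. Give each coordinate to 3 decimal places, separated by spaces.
-1.714 -5.031 6.598

after link 1: o_1 = (2.5000, -4.3301, 4.0000)
after link 2: o_2 = (-1.7141, -5.0311, 6.5981)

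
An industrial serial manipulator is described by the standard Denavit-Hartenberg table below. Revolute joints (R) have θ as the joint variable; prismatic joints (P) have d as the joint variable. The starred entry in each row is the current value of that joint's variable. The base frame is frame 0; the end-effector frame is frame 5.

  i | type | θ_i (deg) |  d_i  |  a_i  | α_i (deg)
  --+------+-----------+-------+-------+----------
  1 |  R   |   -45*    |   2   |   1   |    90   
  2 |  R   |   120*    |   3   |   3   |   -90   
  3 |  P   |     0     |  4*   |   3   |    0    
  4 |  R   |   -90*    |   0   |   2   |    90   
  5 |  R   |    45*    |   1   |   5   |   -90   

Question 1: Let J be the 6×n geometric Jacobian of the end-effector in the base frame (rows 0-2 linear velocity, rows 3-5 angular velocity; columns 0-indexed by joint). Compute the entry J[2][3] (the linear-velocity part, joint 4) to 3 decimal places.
axis z_3 = (-0.6124,0.6124,-0.5000); lever o_n−o_3 = (-5.7257,-2.1027,-2.6338)
cross product → J_v[:, 3] = (-2.6642,1.2500,4.7939)
J_ω[:, 3] = z_3
entry J[2][3] = 4.7939

4.794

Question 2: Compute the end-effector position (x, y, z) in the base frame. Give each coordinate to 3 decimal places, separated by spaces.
-11.711 -0.360 2.562

after link 1: o_1 = (0.7071, -0.7071, 2.0000)
after link 2: o_2 = (-2.4749, -1.7678, 4.5981)
after link 3: o_3 = (-5.9850, 1.7424, 5.1962)
after link 4: o_4 = (-7.3992, 0.3282, 5.1962)
after link 5: o_5 = (-11.7107, -0.3603, 2.5624)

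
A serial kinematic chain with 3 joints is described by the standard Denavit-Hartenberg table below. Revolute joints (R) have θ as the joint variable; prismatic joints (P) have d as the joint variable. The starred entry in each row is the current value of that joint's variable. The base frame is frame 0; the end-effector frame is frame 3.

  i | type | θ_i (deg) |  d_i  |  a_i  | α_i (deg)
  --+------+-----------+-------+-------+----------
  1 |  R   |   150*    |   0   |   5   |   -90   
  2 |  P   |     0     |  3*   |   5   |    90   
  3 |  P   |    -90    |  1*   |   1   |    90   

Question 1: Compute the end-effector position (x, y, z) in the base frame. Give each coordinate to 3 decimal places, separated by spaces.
-9.660 3.268 1.000

after link 1: o_1 = (-4.3301, 2.5000, 0.0000)
after link 2: o_2 = (-10.1603, 2.4019, 0.0000)
after link 3: o_3 = (-9.6603, 3.2679, 1.0000)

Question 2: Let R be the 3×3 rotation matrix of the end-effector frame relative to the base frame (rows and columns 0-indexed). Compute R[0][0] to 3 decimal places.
End-effector x-axis (col 0 of R) = (0.5000,0.8660,0.0000)
R[0][0] = 0.5000

0.500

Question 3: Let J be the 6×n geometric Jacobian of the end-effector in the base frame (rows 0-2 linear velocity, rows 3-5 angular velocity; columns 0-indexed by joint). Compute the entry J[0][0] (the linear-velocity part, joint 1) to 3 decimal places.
axis z_0 = ẑ; lever o_n−o_0 = (-9.6603,3.2679,1.0000)
cross product → J_v[:, 0] = (-3.2679,-9.6603,0.0000)
J_ω[:, 0] = z_0
entry J[0][0] = -3.2679

-3.268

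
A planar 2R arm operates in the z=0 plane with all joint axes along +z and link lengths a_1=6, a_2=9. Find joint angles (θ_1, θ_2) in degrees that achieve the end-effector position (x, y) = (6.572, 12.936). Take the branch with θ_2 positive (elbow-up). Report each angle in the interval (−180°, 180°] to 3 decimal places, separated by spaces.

cos θ_2 = (210.5313−6²−9²)/(2·6·9) = 0.8660; θ_2 = 29.9994° (elbow-up)
β = atan2(12.9360,6.5720) = 63.0676°; ψ = atan2(4.4999,13.7943) = 18.0672°
θ_1 = β − ψ = 45.0004°

45.000 29.999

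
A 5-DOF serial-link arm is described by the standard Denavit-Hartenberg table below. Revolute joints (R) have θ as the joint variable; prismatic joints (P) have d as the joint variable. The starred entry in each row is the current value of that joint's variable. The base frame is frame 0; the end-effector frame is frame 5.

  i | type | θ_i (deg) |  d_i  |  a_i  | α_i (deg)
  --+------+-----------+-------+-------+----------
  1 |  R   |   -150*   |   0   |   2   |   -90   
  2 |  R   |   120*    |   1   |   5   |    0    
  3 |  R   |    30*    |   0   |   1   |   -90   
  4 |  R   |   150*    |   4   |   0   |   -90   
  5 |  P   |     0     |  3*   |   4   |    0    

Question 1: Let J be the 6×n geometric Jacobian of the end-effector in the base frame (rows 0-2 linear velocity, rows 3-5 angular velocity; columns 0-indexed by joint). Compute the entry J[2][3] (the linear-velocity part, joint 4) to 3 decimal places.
-0.299

axis z_3 = (0.4330,0.2500,0.8660); lever o_n−o_3 = (-1.6920,-1.6675,5.9462)
cross product → J_v[:, 3] = (2.9306,-4.0401,-0.2990)
J_ω[:, 3] = z_3
entry J[2][3] = -0.2990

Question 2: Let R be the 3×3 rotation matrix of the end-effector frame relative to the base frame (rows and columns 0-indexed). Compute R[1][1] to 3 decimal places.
End-effector y-axis (col 1 of R) = (-0.4330,-0.2500,-0.8660)
R[1][1] = -0.2500

-0.250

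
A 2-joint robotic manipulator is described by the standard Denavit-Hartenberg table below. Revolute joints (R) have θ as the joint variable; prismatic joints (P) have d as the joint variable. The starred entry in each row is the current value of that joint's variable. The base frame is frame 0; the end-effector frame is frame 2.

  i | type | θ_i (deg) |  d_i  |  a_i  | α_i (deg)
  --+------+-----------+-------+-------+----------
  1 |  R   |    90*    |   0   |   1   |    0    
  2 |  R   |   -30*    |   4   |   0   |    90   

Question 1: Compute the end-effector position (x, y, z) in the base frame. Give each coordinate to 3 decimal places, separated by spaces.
0.000 1.000 4.000

after link 1: o_1 = (0.0000, 1.0000, 0.0000)
after link 2: o_2 = (0.0000, 1.0000, 4.0000)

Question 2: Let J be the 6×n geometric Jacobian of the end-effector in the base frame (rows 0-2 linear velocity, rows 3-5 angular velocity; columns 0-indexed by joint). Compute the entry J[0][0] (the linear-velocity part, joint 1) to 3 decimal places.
axis z_0 = ẑ; lever o_n−o_0 = (0.0000,1.0000,4.0000)
cross product → J_v[:, 0] = (-1.0000,0.0000,0.0000)
J_ω[:, 0] = z_0
entry J[0][0] = -1.0000

-1.000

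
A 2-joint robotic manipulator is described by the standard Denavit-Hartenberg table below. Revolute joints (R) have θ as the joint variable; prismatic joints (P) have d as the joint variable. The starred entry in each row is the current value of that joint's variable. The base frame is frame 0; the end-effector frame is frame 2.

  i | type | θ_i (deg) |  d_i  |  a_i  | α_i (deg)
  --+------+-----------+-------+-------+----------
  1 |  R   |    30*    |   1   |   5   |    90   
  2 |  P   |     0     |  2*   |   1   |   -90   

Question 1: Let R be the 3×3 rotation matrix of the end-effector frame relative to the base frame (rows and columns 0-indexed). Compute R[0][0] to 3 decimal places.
0.866

End-effector x-axis (col 0 of R) = (0.8660,0.5000,0.0000)
R[0][0] = 0.8660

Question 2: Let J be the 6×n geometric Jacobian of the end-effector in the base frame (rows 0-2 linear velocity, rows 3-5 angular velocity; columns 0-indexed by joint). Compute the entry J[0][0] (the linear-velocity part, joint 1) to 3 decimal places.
axis z_0 = ẑ; lever o_n−o_0 = (6.1962,1.2679,1.0000)
cross product → J_v[:, 0] = (-1.2679,6.1962,0.0000)
J_ω[:, 0] = z_0
entry J[0][0] = -1.2679

-1.268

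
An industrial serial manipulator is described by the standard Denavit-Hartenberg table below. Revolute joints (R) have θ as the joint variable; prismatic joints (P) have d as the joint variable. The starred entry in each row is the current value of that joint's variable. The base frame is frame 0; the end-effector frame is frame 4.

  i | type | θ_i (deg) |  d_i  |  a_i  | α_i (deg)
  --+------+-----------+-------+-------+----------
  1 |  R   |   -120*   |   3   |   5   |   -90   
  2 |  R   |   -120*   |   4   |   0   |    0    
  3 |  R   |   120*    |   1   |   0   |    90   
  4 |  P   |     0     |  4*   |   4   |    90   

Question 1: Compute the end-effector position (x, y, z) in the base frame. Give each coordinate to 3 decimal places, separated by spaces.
after link 1: o_1 = (-2.5000, -4.3301, 3.0000)
after link 2: o_2 = (0.9641, -6.3301, 3.0000)
after link 3: o_3 = (1.8301, -6.8301, 3.0000)
after link 4: o_4 = (-0.1699, -10.2942, 7.0000)

-0.170 -10.294 7.000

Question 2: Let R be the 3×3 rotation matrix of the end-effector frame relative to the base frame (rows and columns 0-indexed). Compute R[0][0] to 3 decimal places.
End-effector x-axis (col 0 of R) = (-0.5000,-0.8660,0.0000)
R[0][0] = -0.5000

-0.500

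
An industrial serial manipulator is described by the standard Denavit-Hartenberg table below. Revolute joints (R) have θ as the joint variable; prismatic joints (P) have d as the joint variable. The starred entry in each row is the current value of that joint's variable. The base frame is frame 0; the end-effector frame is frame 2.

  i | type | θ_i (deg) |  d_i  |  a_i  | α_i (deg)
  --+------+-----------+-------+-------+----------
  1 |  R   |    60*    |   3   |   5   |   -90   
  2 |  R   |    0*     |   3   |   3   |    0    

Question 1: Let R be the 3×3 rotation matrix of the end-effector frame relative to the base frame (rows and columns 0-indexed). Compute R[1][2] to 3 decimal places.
0.500

End-effector z-axis (col 2 of R) = (-0.8660,0.5000,0.0000)
R[1][2] = 0.5000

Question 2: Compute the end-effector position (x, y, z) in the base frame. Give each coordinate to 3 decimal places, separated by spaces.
after link 1: o_1 = (2.5000, 4.3301, 3.0000)
after link 2: o_2 = (1.4019, 8.4282, 3.0000)

1.402 8.428 3.000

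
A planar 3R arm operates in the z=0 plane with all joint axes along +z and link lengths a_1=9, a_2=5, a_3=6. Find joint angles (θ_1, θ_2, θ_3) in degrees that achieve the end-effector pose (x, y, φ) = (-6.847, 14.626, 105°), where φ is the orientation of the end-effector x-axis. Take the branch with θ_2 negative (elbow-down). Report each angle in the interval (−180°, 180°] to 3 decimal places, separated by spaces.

149.998 -89.997 45.000

wrist centre = target − a_3·(cos φ, sin φ) = (-5.2941, 8.8304)
cos θ_2 = (106.0041−9²−5²)/(2·9·5) = 0.0000; θ_2 = -89.9974° (elbow-down)
β = atan2(8.8304,-5.2941) = 120.9438°; ψ = atan2(-5.0000,9.0002) = -29.0540°
θ_1 = β − ψ = 149.9978°
θ_3 = φ − θ_1 − θ_2 = 44.9996° (wrapped to (-180°,180°])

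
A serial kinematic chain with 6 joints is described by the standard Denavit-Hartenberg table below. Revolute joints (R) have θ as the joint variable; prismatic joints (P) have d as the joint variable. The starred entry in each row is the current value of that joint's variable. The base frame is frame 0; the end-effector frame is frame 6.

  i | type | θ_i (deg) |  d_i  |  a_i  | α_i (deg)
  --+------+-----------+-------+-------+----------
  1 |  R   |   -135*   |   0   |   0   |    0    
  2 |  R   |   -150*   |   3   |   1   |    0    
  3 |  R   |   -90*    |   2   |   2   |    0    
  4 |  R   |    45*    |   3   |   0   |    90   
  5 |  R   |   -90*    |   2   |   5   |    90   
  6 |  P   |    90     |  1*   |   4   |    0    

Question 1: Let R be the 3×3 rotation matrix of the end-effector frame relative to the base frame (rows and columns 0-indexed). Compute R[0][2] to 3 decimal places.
End-effector z-axis (col 2 of R) = (-0.8660,-0.5000,-0.0000)
R[0][2] = -0.8660

-0.866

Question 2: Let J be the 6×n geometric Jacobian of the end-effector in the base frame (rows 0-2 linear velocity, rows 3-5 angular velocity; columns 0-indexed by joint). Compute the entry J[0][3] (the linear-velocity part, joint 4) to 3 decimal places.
5.696

axis z_3 = (0.0000,0.0000,1.0000); lever o_n−o_3 = (2.1340,-5.6962,-2.0000)
cross product → J_v[:, 3] = (5.6962,2.1340,-0.0000)
J_ω[:, 3] = z_3
entry J[0][3] = 5.6962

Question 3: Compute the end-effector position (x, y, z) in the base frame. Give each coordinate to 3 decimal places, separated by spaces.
after link 1: o_1 = (0.0000, 0.0000, 0.0000)
after link 2: o_2 = (0.2588, 0.9659, 3.0000)
after link 3: o_3 = (2.1907, 0.4483, 5.0000)
after link 4: o_4 = (2.1907, 0.4483, 8.0000)
after link 5: o_5 = (3.1907, -1.2838, 3.0000)
after link 6: o_6 = (4.3246, -5.2479, 3.0000)

4.325 -5.248 3.000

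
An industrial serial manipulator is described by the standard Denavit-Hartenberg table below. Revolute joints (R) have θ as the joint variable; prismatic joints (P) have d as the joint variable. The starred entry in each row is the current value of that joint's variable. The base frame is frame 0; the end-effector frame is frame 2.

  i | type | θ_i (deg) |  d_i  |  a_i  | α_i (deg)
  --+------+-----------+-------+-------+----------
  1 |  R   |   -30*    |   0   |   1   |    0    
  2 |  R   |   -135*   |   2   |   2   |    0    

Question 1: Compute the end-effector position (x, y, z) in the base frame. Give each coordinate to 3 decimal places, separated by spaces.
after link 1: o_1 = (0.8660, -0.5000, 0.0000)
after link 2: o_2 = (-1.0658, -1.0176, 2.0000)

-1.066 -1.018 2.000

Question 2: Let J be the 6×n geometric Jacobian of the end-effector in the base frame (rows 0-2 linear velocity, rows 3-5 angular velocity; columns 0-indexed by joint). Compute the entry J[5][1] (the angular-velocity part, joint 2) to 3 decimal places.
1.000

axis z_1 = (0.0000,0.0000,1.0000); lever o_n−o_1 = (-1.9319,-0.5176,2.0000)
cross product → J_v[:, 1] = (0.5176,-1.9319,0.0000)
J_ω[:, 1] = z_1
entry J[5][1] = 1.0000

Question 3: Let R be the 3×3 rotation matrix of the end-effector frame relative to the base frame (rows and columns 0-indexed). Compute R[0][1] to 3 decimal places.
0.259

End-effector y-axis (col 1 of R) = (0.2588,-0.9659,0.0000)
R[0][1] = 0.2588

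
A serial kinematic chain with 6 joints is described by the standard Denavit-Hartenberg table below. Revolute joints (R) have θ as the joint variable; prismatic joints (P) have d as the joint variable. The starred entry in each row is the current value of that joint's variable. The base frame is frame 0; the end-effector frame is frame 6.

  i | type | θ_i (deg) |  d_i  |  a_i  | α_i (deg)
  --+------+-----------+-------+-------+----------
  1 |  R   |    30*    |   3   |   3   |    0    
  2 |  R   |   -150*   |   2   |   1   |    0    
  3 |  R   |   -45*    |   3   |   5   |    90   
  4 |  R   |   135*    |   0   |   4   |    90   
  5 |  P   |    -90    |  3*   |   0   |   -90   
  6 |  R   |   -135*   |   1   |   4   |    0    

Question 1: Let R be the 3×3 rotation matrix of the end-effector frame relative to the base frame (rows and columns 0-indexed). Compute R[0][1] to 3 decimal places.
-0.300

End-effector y-axis (col 1 of R) = (-0.3000,-0.8124,0.5000)
R[0][1] = -0.3000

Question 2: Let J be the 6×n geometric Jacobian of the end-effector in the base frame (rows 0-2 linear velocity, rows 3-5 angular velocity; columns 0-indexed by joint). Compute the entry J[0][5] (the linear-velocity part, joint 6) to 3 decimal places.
-1.200

axis z_5 = (0.6830,0.1830,0.7071); lever o_n−o_5 = (-1.9809,2.3974,2.7071)
cross product → J_v[:, 5] = (-1.1998,-3.2497,2.0000)
J_ω[:, 5] = z_5
entry J[0][5] = -1.1998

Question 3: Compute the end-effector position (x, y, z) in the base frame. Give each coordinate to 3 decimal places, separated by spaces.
after link 1: o_1 = (2.5981, 1.5000, 3.0000)
after link 2: o_2 = (2.0981, 0.6340, 5.0000)
after link 3: o_3 = (-2.7316, -0.6601, 8.0000)
after link 4: o_4 = (0.0005, 0.0719, 10.8284)
after link 5: o_5 = (-2.0485, -0.4771, 12.9497)
after link 6: o_6 = (-4.0294, 1.9203, 15.6569)

-4.029 1.920 15.657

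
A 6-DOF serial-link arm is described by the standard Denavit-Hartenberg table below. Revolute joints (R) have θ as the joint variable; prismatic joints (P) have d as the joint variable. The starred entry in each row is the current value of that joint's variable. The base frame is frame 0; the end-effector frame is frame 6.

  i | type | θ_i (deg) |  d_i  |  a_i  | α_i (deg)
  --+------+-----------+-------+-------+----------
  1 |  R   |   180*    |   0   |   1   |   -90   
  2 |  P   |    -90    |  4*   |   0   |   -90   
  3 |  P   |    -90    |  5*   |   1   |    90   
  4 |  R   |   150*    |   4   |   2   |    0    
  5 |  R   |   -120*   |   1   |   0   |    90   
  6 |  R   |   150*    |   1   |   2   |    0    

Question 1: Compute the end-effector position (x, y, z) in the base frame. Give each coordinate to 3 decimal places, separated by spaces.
after link 1: o_1 = (-1.0000, 0.0000, 0.0000)
after link 2: o_2 = (-1.0000, -4.0000, 0.0000)
after link 3: o_3 = (-6.0000, -5.0000, 0.0000)
after link 4: o_4 = (-7.0000, -3.2679, -4.0000)
after link 5: o_5 = (-7.0000, -3.2679, -5.0000)
after link 6: o_6 = (-5.2679, -2.2679, -6.0000)

-5.268 -2.268 -6.000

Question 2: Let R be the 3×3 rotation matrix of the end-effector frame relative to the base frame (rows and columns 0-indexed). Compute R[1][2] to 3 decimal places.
End-effector z-axis (col 2 of R) = (0.8660,-0.5000,0.0000)
R[1][2] = -0.5000

-0.500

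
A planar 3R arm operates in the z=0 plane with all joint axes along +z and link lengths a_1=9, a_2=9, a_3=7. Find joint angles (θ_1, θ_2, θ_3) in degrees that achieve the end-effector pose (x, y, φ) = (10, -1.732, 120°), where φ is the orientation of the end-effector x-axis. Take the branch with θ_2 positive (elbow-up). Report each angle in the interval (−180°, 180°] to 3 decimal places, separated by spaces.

-60.000 60.000 120.000

wrist centre = target − a_3·(cos φ, sin φ) = (13.5000, -7.7942)
cos θ_2 = (242.9992−9²−9²)/(2·9·9) = 0.5000; θ_2 = 60.0003° (elbow-up)
β = atan2(-7.7942,13.5000) = -29.9998°; ψ = atan2(7.7943,13.5000) = 30.0002°
θ_1 = β − ψ = -60.0000°
θ_3 = φ − θ_1 − θ_2 = 119.9997° (wrapped to (-180°,180°])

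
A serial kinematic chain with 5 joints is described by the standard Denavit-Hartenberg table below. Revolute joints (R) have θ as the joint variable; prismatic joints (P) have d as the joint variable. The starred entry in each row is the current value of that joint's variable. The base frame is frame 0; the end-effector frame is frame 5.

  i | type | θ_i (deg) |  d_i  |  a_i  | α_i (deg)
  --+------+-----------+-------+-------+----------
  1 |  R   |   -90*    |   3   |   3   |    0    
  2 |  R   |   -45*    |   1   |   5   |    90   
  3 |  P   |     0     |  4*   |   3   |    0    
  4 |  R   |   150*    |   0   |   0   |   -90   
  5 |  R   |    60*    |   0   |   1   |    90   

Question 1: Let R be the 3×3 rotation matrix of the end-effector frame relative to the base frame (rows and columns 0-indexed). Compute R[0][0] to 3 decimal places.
0.919

End-effector x-axis (col 0 of R) = (0.9186,-0.3062,0.2500)
R[0][0] = 0.9186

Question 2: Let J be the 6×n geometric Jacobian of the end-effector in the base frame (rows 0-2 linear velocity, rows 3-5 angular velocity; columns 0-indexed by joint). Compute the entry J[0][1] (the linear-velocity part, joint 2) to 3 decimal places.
axis z_1 = (0.0000,0.0000,1.0000); lever o_n−o_1 = (-7.5667,-3.1346,1.2500)
cross product → J_v[:, 1] = (3.1346,-7.5667,0.0000)
J_ω[:, 1] = z_1
entry J[0][1] = 3.1346

3.135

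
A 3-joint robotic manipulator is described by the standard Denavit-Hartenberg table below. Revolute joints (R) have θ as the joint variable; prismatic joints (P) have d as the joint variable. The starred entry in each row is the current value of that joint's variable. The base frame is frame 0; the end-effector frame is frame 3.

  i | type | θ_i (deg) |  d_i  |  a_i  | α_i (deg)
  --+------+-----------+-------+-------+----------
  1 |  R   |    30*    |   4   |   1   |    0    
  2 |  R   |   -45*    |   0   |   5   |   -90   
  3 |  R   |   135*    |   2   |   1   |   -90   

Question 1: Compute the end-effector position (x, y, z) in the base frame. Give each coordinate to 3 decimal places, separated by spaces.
5.530 1.321 3.293

after link 1: o_1 = (0.8660, 0.5000, 4.0000)
after link 2: o_2 = (5.6957, -0.7941, 4.0000)
after link 3: o_3 = (5.5303, 1.3208, 3.2929)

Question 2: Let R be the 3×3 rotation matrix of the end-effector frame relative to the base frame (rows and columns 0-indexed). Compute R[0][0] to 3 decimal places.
-0.683

End-effector x-axis (col 0 of R) = (-0.6830,0.1830,-0.7071)
R[0][0] = -0.6830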